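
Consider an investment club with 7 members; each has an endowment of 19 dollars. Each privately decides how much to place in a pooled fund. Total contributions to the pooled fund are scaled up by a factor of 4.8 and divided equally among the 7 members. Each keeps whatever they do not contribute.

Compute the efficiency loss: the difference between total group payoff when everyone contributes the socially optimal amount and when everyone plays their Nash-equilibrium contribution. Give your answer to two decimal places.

Each contributed unit returns 4.8/7 = 0.6857 to its contributor — below 1 — so contributing 0 is dominant for every player. At the Nash equilibrium everyone keeps their 19, and the group total is 7 × 19 = 133.
Each contributed unit returns 4.800 to the group as a whole (0.6857 to each of 7 players), which exceeds 1, so the social optimum is full contribution: group total = 4.800 × 133 = 638.40.
Efficiency loss = 638.40 − 133 = 505.40.

505.40 dollars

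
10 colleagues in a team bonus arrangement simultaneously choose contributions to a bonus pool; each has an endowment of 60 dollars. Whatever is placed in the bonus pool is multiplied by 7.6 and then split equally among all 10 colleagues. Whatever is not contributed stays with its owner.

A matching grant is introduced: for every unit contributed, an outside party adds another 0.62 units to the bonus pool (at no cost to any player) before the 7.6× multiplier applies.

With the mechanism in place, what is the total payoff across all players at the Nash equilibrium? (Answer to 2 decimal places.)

With the mechanism, a contributed unit returns 7.6 × 1.62 / 10 = 1.2312 per unit of net cost to the contributor — now above 1 — so contributing fully is weakly dominant for every player.
At the Nash equilibrium everyone contributes 60. Group total payoff = 7.6 × 1.62 × 600 = 7387.20.

7387.20 dollars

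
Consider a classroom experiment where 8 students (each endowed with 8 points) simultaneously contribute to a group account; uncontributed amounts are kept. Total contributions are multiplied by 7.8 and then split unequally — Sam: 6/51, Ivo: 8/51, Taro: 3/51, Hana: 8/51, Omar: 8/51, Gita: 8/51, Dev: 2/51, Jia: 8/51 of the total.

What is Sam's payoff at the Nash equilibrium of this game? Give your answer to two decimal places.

44.71 points

Player j's private return per contributed unit is 7.8 × (j's share). Contributing is weakly dominant for j when that share is at least 1/7.8 = 0.1282, and contributing 0 is dominant otherwise.
The shares above 0.1282 belong to Ivo, Hana, Omar, Gita and Jia, contributing 8 each; the remaining 3 contribute 0. Total contributed: 40.
Sam keeps 8 and receives 7.8 × 40 × 6/51 = 36.71 from the group account, for a payoff of 44.71.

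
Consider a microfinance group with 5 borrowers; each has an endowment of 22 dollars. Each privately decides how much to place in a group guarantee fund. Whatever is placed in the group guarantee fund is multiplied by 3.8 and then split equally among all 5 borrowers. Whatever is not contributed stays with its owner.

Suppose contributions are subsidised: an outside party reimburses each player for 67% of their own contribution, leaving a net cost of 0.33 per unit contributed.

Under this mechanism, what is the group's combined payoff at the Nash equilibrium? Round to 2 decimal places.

Under the mechanism each unit contributed yields (3.8/5) / 0.33 = 2.3030 back to its contributor per unit of net cost, which exceeds 1, making full contribution the dominant choice for everyone.
So the Nash equilibrium is full contribution by all 5; the group earns 5 × (22 × 0.67 + 3.8 × 22) = 491.70.

491.70 dollars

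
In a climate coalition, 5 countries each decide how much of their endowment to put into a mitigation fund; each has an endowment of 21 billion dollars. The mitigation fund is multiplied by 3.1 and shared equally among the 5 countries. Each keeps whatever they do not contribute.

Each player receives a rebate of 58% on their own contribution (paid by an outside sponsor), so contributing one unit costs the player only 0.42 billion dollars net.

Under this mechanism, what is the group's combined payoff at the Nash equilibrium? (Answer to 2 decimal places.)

Under the mechanism each unit contributed yields (3.1/5) / 0.42 = 1.4762 back to its contributor per unit of net cost, which exceeds 1, making full contribution the dominant choice for everyone.
At the Nash equilibrium everyone contributes 21. Group total payoff = 5 × (21 × 0.58 + 3.1 × 21) = 386.40.

386.40 billion dollars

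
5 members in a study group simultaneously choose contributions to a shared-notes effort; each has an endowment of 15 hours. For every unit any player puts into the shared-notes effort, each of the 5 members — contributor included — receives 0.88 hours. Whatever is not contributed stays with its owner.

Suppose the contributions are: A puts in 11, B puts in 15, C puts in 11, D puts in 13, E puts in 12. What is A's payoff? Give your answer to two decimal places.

58.56 hours

Total contributed: 11 + 15 + 11 + 13 + 12 = 62.
Each receives 0.88 × 62 = 54.56 from the shared-notes effort.
A keeps 15 − 11 = 4, so A's payoff is 4 + 54.56 = 58.56.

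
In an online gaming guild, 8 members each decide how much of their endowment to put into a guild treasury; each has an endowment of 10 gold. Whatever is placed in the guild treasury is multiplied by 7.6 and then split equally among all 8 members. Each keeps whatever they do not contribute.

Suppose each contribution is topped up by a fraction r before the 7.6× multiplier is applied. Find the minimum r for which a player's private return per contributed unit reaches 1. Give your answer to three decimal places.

With matching at rate r, one contributed unit becomes (1 + r) in the guild treasury and returns 7.6 × (1 + r) / 8 to the contributor.
Setting this equal to 1: 1 + r = 8/7.6 = 1.0526.
So the minimum matching rate is r = 1.0526 − 1 = 0.053.

0.053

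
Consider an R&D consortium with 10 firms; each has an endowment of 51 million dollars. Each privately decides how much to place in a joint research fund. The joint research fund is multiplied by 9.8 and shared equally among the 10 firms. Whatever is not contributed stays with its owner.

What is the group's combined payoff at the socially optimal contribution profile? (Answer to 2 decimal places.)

4998.00 million dollars

Each contributed unit returns 9.800 to the group as a whole (0.9800 to each of 10 players), which exceeds 1, so the social optimum is full contribution: group total = 9.800 × 510 = 4998.00.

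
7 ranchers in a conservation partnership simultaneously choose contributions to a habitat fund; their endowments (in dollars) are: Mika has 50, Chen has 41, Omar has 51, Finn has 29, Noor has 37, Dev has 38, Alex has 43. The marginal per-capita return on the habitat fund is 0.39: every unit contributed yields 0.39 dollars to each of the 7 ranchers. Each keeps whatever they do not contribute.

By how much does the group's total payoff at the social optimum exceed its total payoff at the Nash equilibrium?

The private return per contributed unit is 0.39 < 1 for everyone, so the Nash equilibrium is zero contribution and the group total is Σ E_j = 50 + 41 + 51 + 29 + 37 + 38 + 43 = 289.
Each contributed unit returns 2.730 to the group, so the social optimum is full contribution by everyone: group total = 2.730 × 289 = 788.97.
Efficiency loss = (2.730 − 1) × 289 = 499.97.

499.97 dollars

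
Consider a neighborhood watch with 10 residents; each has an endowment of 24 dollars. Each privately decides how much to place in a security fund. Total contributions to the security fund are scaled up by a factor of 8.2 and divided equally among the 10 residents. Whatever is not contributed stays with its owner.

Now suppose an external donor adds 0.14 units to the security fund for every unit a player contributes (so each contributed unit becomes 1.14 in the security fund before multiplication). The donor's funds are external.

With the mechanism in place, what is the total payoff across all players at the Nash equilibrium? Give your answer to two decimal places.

The effective private return is 8.2 × 1.14 / 10 = 0.9348, which is still under 1, so the mechanism doesn't change anyone's dominant strategy: zero contribution.
Everyone keeps their endowment and the group total is 10 × 24 = 240.

240.00 dollars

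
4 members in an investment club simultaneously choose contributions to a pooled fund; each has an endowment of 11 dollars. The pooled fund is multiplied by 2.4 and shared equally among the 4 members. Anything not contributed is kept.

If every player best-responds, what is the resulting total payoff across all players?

44.00 dollars

Each contributed unit returns 2.4/4 = 0.6000 to its contributor — below 1 — so contributing 0 is dominant for every player. At the Nash equilibrium everyone keeps their 11, and the group total is 4 × 11 = 44.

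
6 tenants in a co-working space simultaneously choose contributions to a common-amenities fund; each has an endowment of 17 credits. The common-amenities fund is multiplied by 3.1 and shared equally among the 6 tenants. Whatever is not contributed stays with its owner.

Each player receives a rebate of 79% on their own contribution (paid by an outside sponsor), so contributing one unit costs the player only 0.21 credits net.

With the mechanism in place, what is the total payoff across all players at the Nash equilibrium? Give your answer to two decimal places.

396.78 credits

The effective private return per unit is now (3.1/6) / 0.21 = 2.4603 > 1, so every player's dominant strategy flips to full contribution.
So the Nash equilibrium is full contribution by all 6; the group earns 6 × (17 × 0.79 + 3.1 × 17) = 396.78.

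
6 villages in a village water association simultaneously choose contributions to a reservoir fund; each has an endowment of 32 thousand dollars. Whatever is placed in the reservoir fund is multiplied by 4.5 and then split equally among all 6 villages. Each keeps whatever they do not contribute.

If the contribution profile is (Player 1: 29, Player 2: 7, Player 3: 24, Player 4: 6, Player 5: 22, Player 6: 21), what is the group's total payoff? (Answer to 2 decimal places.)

Total contributed: 29 + 7 + 24 + 6 + 22 + 21 = 109; total kept: 6 × 32 − 109 = 83.
The reservoir fund pays out 4.5 × 109 = 490.50 in aggregate.
Group total = 83 + 490.50 = 573.50.

573.50 thousand dollars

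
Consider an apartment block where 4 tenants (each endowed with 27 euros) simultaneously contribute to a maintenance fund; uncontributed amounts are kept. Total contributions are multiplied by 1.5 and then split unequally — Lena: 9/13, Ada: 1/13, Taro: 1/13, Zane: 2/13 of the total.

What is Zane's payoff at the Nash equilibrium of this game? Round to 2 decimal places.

For player j, contributing a unit is worthwhile iff 1.5 × (j's share) ≥ 1, i.e. iff j's share is at least 0.6667.
The only share above 0.6667 is Lena's 9/13, contributing 27; the remaining 3 contribute 0. Total contributed: 27.
Zane keeps 27 and receives 1.5 × 27 × 2/13 = 6.23 from the maintenance fund, for a payoff of 33.23.

33.23 euros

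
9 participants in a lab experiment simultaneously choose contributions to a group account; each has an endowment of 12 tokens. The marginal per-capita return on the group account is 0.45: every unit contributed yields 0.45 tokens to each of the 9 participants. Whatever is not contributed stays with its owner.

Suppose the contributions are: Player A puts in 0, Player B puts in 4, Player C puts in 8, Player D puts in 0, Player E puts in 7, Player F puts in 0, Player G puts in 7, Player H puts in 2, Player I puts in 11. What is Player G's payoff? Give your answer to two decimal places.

Total contributed: 0 + 4 + 8 + 0 + 7 + 0 + 7 + 2 + 11 = 39.
Each receives 0.45 × 39 = 17.55 from the group account.
Player G keeps 12 − 7 = 5, so Player G's payoff is 5 + 17.55 = 22.55.

22.55 tokens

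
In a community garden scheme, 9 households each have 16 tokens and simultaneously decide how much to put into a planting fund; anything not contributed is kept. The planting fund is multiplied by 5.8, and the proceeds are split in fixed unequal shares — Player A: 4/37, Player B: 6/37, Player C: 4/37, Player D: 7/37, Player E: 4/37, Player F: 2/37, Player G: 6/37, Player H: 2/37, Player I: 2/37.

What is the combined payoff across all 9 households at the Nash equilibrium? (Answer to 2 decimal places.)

220.80 tokens

Player j's private return per contributed unit is 5.8 × (j's share). Contributing is weakly dominant for j when that share is at least 1/5.8 = 0.1724, and contributing 0 is dominant otherwise.
Player D alone (share 7/37) is above the threshold, contributing 16; the remaining 8 contribute 0. Total contributed: 16.
The planting fund pays out 5.8 × 16 = 92.80 in total (split across the unequal shares, but the aggregate is all that matters for the group sum).
The 8 free-riders keep 16 each, adding 128. Group total = 128 + 92.80 = 220.80.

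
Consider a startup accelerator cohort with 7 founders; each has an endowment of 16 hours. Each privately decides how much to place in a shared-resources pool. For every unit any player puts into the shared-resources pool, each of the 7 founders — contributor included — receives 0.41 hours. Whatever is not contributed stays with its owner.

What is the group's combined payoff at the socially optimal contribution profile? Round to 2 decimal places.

321.44 hours

Each contributed unit returns 2.870 to the group as a whole (0.41 to each of 7 players), which exceeds 1, so the social optimum is full contribution: group total = 2.870 × 112 = 321.44.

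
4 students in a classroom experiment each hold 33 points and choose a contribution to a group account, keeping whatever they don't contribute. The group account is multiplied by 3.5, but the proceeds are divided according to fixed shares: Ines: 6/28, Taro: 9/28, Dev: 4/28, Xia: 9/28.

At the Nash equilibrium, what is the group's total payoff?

Each unit j contributes comes back to j as 3.5 × (j's share), so j prefers to contribute only if that share exceeds 1/3.5 = 0.2857; otherwise keeping the unit dominates.
The shares above 0.2857 belong to Taro and Xia, contributing 33 each; the remaining 2 contribute 0. Total contributed: 66.
The group account pays out 3.5 × 66 = 231.00 in total (split across the unequal shares, but the aggregate is all that matters for the group sum).
The 2 free-riders keep 33 each, adding 66. Group total = 66 + 231.00 = 297.00.

297.00 points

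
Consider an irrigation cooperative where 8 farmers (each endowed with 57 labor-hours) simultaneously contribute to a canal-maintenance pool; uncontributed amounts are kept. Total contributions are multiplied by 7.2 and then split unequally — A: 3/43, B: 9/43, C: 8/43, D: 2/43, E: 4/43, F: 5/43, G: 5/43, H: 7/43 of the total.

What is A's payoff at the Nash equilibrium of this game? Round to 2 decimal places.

142.90 labor-hours

For player j, contributing a unit is worthwhile iff 7.2 × (j's share) ≥ 1, i.e. iff j's share is at least 0.1389.
B, C and H clear that bar, contributing 57 each; the remaining 5 contribute 0. Total contributed: 171.
A keeps 57 and receives 7.2 × 171 × 3/43 = 85.90 from the canal-maintenance pool, for a payoff of 142.90.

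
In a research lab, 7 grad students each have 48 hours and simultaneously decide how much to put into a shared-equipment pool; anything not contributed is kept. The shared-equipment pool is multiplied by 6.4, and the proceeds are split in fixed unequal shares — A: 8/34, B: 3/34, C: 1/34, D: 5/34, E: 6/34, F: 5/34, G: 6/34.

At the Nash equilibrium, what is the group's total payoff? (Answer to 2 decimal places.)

1113.60 hours

For player j, contributing a unit is worthwhile iff 6.4 × (j's share) ≥ 1, i.e. iff j's share is at least 0.1563.
The shares above 0.1563 belong to A, E and G, contributing 48 each; the remaining 4 contribute 0. Total contributed: 144.
The shared-equipment pool pays out 6.4 × 144 = 921.60 in total (split across the unequal shares, but the aggregate is all that matters for the group sum).
The 4 free-riders keep 48 each, adding 192. Group total = 192 + 921.60 = 1113.60.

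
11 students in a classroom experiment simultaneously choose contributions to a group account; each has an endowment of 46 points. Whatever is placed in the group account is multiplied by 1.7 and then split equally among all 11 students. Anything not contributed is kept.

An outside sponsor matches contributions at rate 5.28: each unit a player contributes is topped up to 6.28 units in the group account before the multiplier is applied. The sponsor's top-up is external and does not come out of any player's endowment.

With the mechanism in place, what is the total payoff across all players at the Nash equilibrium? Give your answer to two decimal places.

With the mechanism, a contributed unit returns 1.7 × 6.28 / 11 = 0.9705 per unit of net cost — still below 1 — so contributing 0 remains dominant for every player.
At the Nash equilibrium no one contributes; group total payoff = 11 × 46 = 506.

506.00 points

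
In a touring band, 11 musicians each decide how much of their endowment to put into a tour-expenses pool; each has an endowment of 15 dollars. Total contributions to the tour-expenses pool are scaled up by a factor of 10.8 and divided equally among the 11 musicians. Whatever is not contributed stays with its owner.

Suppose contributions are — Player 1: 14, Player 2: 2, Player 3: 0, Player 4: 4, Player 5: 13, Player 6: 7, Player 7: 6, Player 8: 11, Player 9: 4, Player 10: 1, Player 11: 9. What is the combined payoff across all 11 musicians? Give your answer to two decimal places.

860.80 dollars

Total contributed: 14 + 2 + 0 + 4 + 13 + 7 + 6 + 11 + 4 + 1 + 9 = 71; total kept: 11 × 15 − 71 = 94.
The tour-expenses pool pays out 10.8 × 71 = 766.80 in aggregate.
Group total = 94 + 766.80 = 860.80.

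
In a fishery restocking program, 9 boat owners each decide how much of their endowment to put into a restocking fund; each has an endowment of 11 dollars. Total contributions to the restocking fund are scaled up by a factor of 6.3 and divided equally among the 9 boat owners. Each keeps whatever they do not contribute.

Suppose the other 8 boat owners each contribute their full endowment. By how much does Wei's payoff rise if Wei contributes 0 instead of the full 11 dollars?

Switching from a contribution of 11 to 0 lets Wei keep an extra 11 dollars, but lowers the restocking fund by 11, which costs Wei their own share of that drop: 6.3/9 × 11 = 7.70.
Net gain = 11 − 7.70 = 3.30. The private return per contributed unit (0.7000) is below 1, so free-riding is indeed the best response regardless of what the others do.

3.30 dollars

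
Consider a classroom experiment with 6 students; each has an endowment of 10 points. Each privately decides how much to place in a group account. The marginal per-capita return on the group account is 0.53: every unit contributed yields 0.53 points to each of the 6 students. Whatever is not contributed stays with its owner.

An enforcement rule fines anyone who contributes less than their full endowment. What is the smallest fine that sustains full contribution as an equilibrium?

Given the others contribute fully, the best deviation is to contribute 0 (any partial contribution still incurs the fine and gives up units whose private return 0.53 is below 1).
Deviating from 10 to 0 saves 10 points but forfeits the deviator's share of the drop in the group account: 0.53 × 10 = 5.30.
So the deviation gain is 10 − 5.30 = 4.70, and the fine must be at least 4.70 points to wipe it out.

4.70 points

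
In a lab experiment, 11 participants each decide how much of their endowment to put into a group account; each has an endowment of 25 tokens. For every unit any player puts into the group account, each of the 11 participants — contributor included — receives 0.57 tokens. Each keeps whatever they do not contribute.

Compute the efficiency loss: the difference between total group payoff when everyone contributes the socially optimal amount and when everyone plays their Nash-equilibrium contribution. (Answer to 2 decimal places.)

1449.25 tokens

The private return per contributed unit is 0.57 < 1, so contributing 0 is dominant for every player. At the Nash equilibrium everyone keeps their 25, and the group total is 11 × 25 = 275.
Each contributed unit returns 6.270 to the group as a whole (0.57 to each of 11 players), which exceeds 1, so the social optimum is full contribution: group total = 6.270 × 275 = 1724.25.
Efficiency loss = 1724.25 − 275 = 1449.25.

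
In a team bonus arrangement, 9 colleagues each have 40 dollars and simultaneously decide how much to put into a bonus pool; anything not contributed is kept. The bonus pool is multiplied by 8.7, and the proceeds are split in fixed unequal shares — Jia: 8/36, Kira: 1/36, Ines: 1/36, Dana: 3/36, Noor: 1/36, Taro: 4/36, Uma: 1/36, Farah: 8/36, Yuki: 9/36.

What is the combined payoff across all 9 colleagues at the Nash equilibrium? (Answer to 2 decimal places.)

1284.00 dollars

Each unit j contributes comes back to j as 8.7 × (j's share), so j prefers to contribute only if that share exceeds 1/8.7 = 0.1149; otherwise keeping the unit dominates.
Jia, Farah and Yuki are above the threshold, contributing 40 each; the remaining 6 contribute 0. Total contributed: 120.
The bonus pool pays out 8.7 × 120 = 1044.00 in total (split across the unequal shares, but the aggregate is all that matters for the group sum).
The 6 free-riders keep 40 each, adding 240. Group total = 240 + 1044.00 = 1284.00.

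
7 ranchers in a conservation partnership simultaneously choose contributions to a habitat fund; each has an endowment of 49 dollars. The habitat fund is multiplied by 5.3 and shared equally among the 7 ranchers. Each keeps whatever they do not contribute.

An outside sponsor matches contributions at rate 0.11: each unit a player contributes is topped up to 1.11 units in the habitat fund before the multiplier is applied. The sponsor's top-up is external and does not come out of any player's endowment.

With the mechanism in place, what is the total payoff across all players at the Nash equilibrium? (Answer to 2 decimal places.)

The effective private return is 5.3 × 1.11 / 7 = 0.8404, which is still under 1, so the mechanism doesn't change anyone's dominant strategy: zero contribution.
At the Nash equilibrium no one contributes; group total payoff = 7 × 49 = 343.

343.00 dollars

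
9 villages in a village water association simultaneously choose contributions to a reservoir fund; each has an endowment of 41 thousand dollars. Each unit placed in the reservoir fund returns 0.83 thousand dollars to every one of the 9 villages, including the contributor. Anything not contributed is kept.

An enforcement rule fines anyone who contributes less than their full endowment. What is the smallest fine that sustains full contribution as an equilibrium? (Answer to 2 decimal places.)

Given the others contribute fully, the best deviation is to contribute 0 (any partial contribution still incurs the fine and gives up units whose private return 0.83 is below 1).
Deviating from 41 to 0 saves 41 thousand dollars but forfeits the deviator's share of the drop in the reservoir fund: 0.83 × 41 = 34.03.
So the deviation gain is 41 − 34.03 = 6.97, and the fine must be at least 6.97 thousand dollars to wipe it out.

6.97 thousand dollars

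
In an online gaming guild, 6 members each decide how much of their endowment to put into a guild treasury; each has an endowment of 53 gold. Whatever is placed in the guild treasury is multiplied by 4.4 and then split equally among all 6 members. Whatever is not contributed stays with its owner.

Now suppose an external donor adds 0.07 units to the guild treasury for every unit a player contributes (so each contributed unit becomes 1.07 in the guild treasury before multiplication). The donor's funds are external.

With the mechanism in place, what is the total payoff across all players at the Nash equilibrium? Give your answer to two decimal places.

Even with the mechanism, each unit contributed returns only 4.4 × 1.07 / 6 = 0.7847 per unit of net cost, so contributing nothing is still dominant.
Everyone keeps their endowment and the group total is 6 × 53 = 318.

318.00 gold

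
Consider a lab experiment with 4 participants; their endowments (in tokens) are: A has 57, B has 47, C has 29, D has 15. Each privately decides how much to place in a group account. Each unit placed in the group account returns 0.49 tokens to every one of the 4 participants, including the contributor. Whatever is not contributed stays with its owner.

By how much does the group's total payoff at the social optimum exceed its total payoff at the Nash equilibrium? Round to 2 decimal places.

The private return per contributed unit is 0.49 < 1 for everyone, so the Nash equilibrium is zero contribution and the group total is Σ E_j = 57 + 47 + 29 + 15 = 148.
Each contributed unit returns 1.960 to the group, so the social optimum is full contribution by everyone: group total = 1.960 × 148 = 290.08.
Efficiency loss = (1.960 − 1) × 148 = 142.08.

142.08 tokens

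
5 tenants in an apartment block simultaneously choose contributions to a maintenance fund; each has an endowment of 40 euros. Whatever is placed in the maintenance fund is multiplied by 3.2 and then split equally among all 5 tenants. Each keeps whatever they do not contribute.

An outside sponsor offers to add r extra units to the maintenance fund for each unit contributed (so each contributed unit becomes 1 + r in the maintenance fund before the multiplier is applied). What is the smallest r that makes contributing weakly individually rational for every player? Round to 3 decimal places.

With matching at rate r, one contributed unit becomes (1 + r) in the maintenance fund and returns 3.2 × (1 + r) / 5 to the contributor.
Setting this equal to 1: 1 + r = 5/3.2 = 1.5625.
So the minimum matching rate is r = 1.5625 − 1 = 0.563.

0.563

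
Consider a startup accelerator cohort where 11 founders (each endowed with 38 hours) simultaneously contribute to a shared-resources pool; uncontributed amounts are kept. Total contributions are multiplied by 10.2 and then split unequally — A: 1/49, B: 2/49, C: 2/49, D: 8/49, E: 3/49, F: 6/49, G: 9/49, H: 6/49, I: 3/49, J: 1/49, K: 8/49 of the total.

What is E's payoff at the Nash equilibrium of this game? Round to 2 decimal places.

156.65 hours

A player with share s gets back 10.2·s per unit contributed, so full contribution is dominant for anyone with s > 1/10.2 = 0.0980 and zero contribution is dominant for anyone below.
The shares above 0.0980 belong to D, F, G, H and K, contributing 38 each; the remaining 6 contribute 0. Total contributed: 190.
E keeps 38 and receives 10.2 × 190 × 3/49 = 118.65 from the shared-resources pool, for a payoff of 156.65.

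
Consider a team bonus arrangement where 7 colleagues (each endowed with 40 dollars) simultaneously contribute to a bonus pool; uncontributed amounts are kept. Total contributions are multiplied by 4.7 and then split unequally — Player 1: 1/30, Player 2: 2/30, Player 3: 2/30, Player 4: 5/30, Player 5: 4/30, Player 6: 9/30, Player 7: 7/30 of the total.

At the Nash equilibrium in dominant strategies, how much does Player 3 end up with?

65.07 dollars

A player with share s gets back 4.7·s per unit contributed, so full contribution is dominant for anyone with s > 1/4.7 = 0.2128 and zero contribution is dominant for anyone below.
Player 6 and Player 7 clear that bar, contributing 40 each; the remaining 5 contribute 0. Total contributed: 80.
Player 3 keeps 40 and receives 4.7 × 80 × 2/30 = 25.07 from the bonus pool, for a payoff of 65.07.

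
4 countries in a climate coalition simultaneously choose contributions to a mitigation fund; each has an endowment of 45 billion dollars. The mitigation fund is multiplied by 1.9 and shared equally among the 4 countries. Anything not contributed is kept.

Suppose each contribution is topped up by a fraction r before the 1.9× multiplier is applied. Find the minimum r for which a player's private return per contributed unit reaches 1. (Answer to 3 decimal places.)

1.105

With matching at rate r, one contributed unit becomes (1 + r) in the mitigation fund and returns 1.9 × (1 + r) / 4 to the contributor.
Setting this equal to 1: 1 + r = 4/1.9 = 2.1053.
So the minimum matching rate is r = 2.1053 − 1 = 1.105.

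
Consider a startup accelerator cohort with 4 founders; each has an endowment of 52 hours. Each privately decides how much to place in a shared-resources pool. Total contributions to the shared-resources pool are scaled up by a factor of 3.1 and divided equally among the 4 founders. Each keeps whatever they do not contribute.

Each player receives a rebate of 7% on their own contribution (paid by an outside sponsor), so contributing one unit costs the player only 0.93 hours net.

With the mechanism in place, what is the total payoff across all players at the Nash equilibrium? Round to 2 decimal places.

With the mechanism, a contributed unit returns (3.1/4) / 0.93 = 0.8333 per unit of net cost — still below 1 — so contributing 0 remains dominant for every player.
At the Nash equilibrium no one contributes; group total payoff = 4 × 52 = 208.

208.00 hours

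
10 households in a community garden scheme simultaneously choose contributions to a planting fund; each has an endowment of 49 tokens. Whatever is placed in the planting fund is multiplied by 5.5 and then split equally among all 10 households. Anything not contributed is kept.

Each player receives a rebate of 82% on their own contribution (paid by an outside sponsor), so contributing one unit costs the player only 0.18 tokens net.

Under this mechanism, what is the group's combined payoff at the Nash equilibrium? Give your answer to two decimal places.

3096.80 tokens

The effective private return per unit is now (5.5/10) / 0.18 = 3.0556 > 1, so every player's dominant strategy flips to full contribution.
So the Nash equilibrium is full contribution by all 10; the group earns 10 × (49 × 0.82 + 5.5 × 49) = 3096.80.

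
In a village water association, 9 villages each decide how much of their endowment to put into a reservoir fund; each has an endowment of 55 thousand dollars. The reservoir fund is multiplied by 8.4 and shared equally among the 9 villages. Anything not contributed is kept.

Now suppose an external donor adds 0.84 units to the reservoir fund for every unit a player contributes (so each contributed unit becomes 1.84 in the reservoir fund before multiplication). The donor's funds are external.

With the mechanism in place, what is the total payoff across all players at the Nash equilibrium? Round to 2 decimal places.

Under the mechanism each unit contributed yields 8.4 × 1.84 / 9 = 1.7173 back to its contributor per unit of net cost, which exceeds 1, making full contribution the dominant choice for everyone.
At the Nash equilibrium everyone contributes 55. Group total payoff = 8.4 × 1.84 × 495 = 7650.72.

7650.72 thousand dollars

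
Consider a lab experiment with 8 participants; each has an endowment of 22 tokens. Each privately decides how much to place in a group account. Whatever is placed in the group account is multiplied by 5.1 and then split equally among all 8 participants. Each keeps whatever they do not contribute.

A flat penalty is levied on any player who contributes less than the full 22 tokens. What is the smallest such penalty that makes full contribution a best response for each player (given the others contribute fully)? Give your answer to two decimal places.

7.98 tokens

Given the others contribute fully, the best deviation is to contribute 0 (any partial contribution still incurs the fine and gives up units whose private return 0.6375 is below 1).
Deviating from 22 to 0 saves 22 tokens but forfeits the deviator's share of the drop in the group account: 5.1/8 × 22 = 14.02.
So the deviation gain is 22 − 14.02 = 7.98, and the fine must be at least 7.98 tokens to wipe it out.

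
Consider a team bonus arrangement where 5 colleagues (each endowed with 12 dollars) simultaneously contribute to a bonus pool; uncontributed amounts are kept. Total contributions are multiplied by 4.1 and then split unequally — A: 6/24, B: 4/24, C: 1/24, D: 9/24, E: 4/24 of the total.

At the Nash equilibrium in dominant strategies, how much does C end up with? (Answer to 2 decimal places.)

Each unit j contributes comes back to j as 4.1 × (j's share), so j prefers to contribute only if that share exceeds 1/4.1 = 0.2439; otherwise keeping the unit dominates.
The shares above 0.2439 belong to A and D, contributing 12 each; the remaining 3 contribute 0. Total contributed: 24.
C keeps 12 and receives 4.1 × 24 × 1/24 = 4.10 from the bonus pool, for a payoff of 16.10.

16.10 dollars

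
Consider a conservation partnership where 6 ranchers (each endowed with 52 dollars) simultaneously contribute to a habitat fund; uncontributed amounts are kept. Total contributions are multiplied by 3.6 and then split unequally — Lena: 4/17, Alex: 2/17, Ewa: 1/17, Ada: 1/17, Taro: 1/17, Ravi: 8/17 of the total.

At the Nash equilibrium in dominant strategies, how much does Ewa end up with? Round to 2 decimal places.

For player j, contributing a unit is worthwhile iff 3.6 × (j's share) ≥ 1, i.e. iff j's share is at least 0.2778.
Ravi alone (share 8/17) is above the threshold, contributing 52; the remaining 5 contribute 0. Total contributed: 52.
Ewa keeps 52 and receives 3.6 × 52 × 1/17 = 11.01 from the habitat fund, for a payoff of 63.01.

63.01 dollars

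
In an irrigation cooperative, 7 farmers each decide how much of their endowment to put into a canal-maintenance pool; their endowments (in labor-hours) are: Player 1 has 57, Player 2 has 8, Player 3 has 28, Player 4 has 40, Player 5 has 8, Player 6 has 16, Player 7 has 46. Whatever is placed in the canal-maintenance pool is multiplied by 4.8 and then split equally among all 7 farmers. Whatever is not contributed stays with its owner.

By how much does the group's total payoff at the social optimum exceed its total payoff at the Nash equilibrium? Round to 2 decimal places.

The private return per contributed unit is 4.8/7 = 0.6857 < 1 for every player regardless of endowment, so the Nash equilibrium is zero contribution and the group total is Σ E_j = 57 + 8 + 28 + 40 + 8 + 16 + 46 = 203.
Each contributed unit returns 4.800 to the group, so the social optimum is full contribution by everyone: group total = 4.800 × 203 = 974.40.
Efficiency loss = (4.800 − 1) × 203 = 771.40.

771.40 labor-hours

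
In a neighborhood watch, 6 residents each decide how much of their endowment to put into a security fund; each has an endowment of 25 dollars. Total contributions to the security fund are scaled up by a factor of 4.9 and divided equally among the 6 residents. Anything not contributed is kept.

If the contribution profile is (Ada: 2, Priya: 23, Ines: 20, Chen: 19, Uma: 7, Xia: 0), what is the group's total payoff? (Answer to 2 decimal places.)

Total contributed: 2 + 23 + 20 + 19 + 7 + 0 = 71; total kept: 6 × 25 − 71 = 79.
The security fund pays out 4.9 × 71 = 347.90 in aggregate.
Group total = 79 + 347.90 = 426.90.

426.90 dollars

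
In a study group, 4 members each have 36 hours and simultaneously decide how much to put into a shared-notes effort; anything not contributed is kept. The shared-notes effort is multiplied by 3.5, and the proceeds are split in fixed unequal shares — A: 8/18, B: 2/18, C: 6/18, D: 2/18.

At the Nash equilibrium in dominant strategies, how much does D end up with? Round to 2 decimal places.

64.00 hours

Player j's private return per contributed unit is 3.5 × (j's share). Contributing is weakly dominant for j when that share is at least 1/3.5 = 0.2857, and contributing 0 is dominant otherwise.
The shares above 0.2857 belong to A and C, contributing 36 each; the remaining 2 contribute 0. Total contributed: 72.
D keeps 36 and receives 3.5 × 72 × 2/18 = 28.00 from the shared-notes effort, for a payoff of 64.00.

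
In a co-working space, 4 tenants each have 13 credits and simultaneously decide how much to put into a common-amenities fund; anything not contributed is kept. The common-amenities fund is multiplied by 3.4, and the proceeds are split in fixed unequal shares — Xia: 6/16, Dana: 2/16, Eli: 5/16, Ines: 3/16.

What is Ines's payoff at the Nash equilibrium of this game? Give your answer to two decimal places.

29.58 credits

For player j, contributing a unit is worthwhile iff 3.4 × (j's share) ≥ 1, i.e. iff j's share is at least 0.2941.
Xia and Eli clear that bar, contributing 13 each; the remaining 2 contribute 0. Total contributed: 26.
Ines keeps 13 and receives 3.4 × 26 × 3/16 = 16.58 from the common-amenities fund, for a payoff of 29.58.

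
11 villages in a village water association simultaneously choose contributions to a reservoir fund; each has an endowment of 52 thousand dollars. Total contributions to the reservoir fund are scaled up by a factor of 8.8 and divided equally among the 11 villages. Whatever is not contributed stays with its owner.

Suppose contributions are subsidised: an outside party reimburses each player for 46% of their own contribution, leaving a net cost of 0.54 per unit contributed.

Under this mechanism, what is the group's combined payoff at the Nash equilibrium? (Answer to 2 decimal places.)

5296.72 thousand dollars

With the mechanism, a contributed unit returns (8.8/11) / 0.54 = 1.4815 per unit of net cost to the contributor — now above 1 — so contributing fully is weakly dominant for every player.
At the Nash equilibrium everyone contributes 52. Group total payoff = 11 × (52 × 0.46 + 8.8 × 52) = 5296.72.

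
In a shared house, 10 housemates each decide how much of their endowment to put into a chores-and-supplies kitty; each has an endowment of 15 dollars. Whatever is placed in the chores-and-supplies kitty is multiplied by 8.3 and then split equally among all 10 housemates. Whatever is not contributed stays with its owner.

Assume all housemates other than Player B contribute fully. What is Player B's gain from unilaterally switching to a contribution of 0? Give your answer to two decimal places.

2.55 dollars

Switching from a contribution of 15 to 0 lets Player B keep an extra 15 dollars, but lowers the chores-and-supplies kitty by 15, which costs Player B their own share of that drop: 8.3/10 × 15 = 12.45.
Net gain = 15 − 12.45 = 2.55. The private return per contributed unit (0.8300) is below 1, so free-riding is indeed the best response regardless of what the others do.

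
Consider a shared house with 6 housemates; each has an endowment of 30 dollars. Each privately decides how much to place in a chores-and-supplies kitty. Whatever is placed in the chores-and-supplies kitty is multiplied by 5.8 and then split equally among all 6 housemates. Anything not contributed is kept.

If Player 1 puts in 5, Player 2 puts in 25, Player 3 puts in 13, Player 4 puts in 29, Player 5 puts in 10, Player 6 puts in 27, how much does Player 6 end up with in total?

Total contributed: 5 + 25 + 13 + 29 + 10 + 27 = 109.
Each receives 5.8 × 109 / 6 = 105.37 from the chores-and-supplies kitty.
Player 6 keeps 30 − 27 = 3, so Player 6's payoff is 3 + 105.37 = 108.37.

108.37 dollars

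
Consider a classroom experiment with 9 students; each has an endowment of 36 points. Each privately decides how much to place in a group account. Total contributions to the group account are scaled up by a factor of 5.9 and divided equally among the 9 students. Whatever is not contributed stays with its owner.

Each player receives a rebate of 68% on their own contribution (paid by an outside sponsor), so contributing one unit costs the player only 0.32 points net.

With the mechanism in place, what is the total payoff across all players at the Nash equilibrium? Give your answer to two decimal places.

Under the mechanism each unit contributed yields (5.9/9) / 0.32 = 2.0486 back to its contributor per unit of net cost, which exceeds 1, making full contribution the dominant choice for everyone.
So the Nash equilibrium is full contribution by all 9; the group earns 9 × (36 × 0.68 + 5.9 × 36) = 2131.92.

2131.92 points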